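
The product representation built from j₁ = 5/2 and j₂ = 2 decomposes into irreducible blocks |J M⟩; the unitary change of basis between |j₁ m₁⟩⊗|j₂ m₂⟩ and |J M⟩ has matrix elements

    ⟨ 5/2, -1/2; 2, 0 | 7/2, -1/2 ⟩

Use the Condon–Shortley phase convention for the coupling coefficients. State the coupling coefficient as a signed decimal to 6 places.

-0.195180

triangle: 1!*4!*3!/9! = 144/362880
(j±m)!: 2!*3!*2!*2!*3!*4! = 6912
prefactor² = (2J+1)*Δ*N² = 768/35
  k=0: +1/(0!*1!*3!*2!*1!*1!) = 1/12
  k=1: −1/(1!*0!*2!*1!*2!*2!) = -1/8
Σ = -1/24  ⇒  CG² = 768/35*(-1/24)² = 4/105
CG = −√(4/105) = -0.195180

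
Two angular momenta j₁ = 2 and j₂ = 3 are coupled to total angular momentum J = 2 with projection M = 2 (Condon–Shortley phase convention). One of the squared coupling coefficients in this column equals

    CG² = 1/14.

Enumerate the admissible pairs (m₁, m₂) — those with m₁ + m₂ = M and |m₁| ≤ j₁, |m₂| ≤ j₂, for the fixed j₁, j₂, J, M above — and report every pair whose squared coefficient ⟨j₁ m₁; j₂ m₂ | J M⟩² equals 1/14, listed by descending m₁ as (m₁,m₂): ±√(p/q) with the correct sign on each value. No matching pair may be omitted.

(2,0): +√(1/14)

Admissible pairs with m₁+m₂ = M = 2: (-1,3), (0,2), (1,1), (2,0)
  (m₁,m₂)=(2,0): CG² = 1/14, CG = +√(1/14)   ← matches the target
  (m₁,m₂)=(1,1): CG² = 3/14, CG = −√(3/14)
  (m₁,m₂)=(0,2): CG² = 5/14, CG = +√(5/14)
  (m₁,m₂)=(-1,3): CG² = 5/14, CG = −√(5/14)
Pairs with CG² = 1/14: (2,0): +√(1/14)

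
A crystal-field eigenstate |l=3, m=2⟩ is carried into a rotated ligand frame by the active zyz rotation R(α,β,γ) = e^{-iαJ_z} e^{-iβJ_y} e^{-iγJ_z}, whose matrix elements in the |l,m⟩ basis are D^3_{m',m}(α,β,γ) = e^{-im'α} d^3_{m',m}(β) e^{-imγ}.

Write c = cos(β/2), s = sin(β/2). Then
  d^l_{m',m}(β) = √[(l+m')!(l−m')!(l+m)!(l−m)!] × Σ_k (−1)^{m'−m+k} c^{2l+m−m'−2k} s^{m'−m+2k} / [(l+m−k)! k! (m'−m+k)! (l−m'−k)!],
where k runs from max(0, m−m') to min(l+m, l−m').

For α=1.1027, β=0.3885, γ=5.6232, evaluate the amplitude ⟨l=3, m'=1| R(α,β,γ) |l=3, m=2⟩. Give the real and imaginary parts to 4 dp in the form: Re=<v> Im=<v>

Re=0.5001 Im=0.1104

D^3_{1,2}(1.1027,0.3885,5.6232) = e^{-i·1·1.1027}·d^3_{1,2}(0.3885)·e^{-i·2·5.6232}. Compute d first:
With c≡cos(β/2)=0.981193 and s≡sin(β/2)=0.193031, N=[24·2·120·1]^{1/2}=75.894664
The bounds max(0,m−m')=1 and min(l+m,l−m')=2 give 2 terms
  k=1: (−1)^0·75.8947/(24)·0.9812^5·0.1930^1 = +0.555134
  k=2: (−1)^1·75.8947/(12)·0.9812^3·0.1930^3 = -0.042971
d^3_{1,2}(0.3885) = +0.555134 -0.042971 = +0.512164
Phases: e^{-i·(1)·1.1027}=+0.451188-0.892429i, e^{-i·(2)·5.6232}=+0.248204+0.968708i ⇒ D=+0.500122+0.110405i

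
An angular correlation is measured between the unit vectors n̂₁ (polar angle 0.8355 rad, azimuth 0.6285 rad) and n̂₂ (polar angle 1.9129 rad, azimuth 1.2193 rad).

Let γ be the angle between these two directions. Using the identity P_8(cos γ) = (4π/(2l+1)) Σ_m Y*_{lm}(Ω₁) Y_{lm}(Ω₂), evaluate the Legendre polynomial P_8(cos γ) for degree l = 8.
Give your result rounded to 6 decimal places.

-0.282433

Addition theorem: P_8(cos γ) = (4π/17) Σ_m Y*_{lm}(Ω₁) Y_{lm}(Ω₂), m = −8…8:
  m=-8: (0.014642, -0.044841) × (-0.302504, 0.103487) = (0.000211, 0.015080)  (running Σ = (0.000211, 0.015080))
  m=-7: (-0.052532, -0.162379) × (0.286755, 0.353794) = (0.042385, -0.065149)  (running Σ = (0.042596, -0.050069))
  m=-6: (-0.291112, -0.211990) × (0.092795, -0.155445) = (-0.059966, 0.025580)  (running Σ = (-0.017370, -0.024488))
  m=-5: (-0.458893, -0.000416) × (0.260907, 0.049281) = (-0.119708, -0.022724)  (running Σ = (-0.137078, -0.047212))
  m=-4: (-0.203941, 0.147946) × (-0.048206, -0.289841) = (0.052712, 0.051978)  (running Σ = (-0.084366, 0.004767))
  m=-3: (0.059382, -0.182420) × (0.120988, -0.068681) = (-0.005344, -0.026149)  (running Σ = (-0.089711, -0.021382))
  m=-2: (-0.113709, -0.350392) × (-0.241643, -0.204772) = (-0.044274, 0.107954)  (running Σ = (-0.133984, 0.086572))
  m=-1: (0.021824, 0.015862) × (0.027945, -0.076202) = (0.001819, -0.001220)  (running Σ = (-0.132166, 0.085352))
  m=0: (0.368980, -0.000000) × (-0.319120, 0.000000) = (-0.117749, 0.000000)  (running Σ = (-0.249915, 0.085352))
  m=1: (-0.021824, 0.015862) × (-0.027945, -0.076202) = (0.001819, 0.001220)  (running Σ = (-0.248096, 0.086572))
  m=2: (-0.113709, 0.350392) × (-0.241643, 0.204772) = (-0.044274, -0.107954)  (running Σ = (-0.292370, -0.021382))
  m=3: (-0.059382, -0.182420) × (-0.120988, -0.068681) = (-0.005344, 0.026149)  (running Σ = (-0.297714, 0.004767))
  m=4: (-0.203941, -0.147946) × (-0.048206, 0.289841) = (0.052712, -0.051978)  (running Σ = (-0.245002, -0.047212))
  m=5: (0.458893, -0.000416) × (-0.260907, 0.049281) = (-0.119708, 0.022724)  (running Σ = (-0.364710, -0.024488))
  m=6: (-0.291112, 0.211990) × (0.092795, 0.155445) = (-0.059966, -0.025580)  (running Σ = (-0.424676, -0.050069))
  m=7: (0.052532, -0.162379) × (-0.286755, 0.353794) = (0.042385, 0.065149)  (running Σ = (-0.382291, 0.015080))
  m=8: (0.014642, 0.044841) × (-0.302504, -0.103487) = (0.000211, -0.015080)  (running Σ = (-0.382080, 0.000000))
Accumulated sum (-0.382080, 0.000000); after 4π/(2l+1) scaling, (-0.282433, 0.000000) ⇒ P_8 = -0.282433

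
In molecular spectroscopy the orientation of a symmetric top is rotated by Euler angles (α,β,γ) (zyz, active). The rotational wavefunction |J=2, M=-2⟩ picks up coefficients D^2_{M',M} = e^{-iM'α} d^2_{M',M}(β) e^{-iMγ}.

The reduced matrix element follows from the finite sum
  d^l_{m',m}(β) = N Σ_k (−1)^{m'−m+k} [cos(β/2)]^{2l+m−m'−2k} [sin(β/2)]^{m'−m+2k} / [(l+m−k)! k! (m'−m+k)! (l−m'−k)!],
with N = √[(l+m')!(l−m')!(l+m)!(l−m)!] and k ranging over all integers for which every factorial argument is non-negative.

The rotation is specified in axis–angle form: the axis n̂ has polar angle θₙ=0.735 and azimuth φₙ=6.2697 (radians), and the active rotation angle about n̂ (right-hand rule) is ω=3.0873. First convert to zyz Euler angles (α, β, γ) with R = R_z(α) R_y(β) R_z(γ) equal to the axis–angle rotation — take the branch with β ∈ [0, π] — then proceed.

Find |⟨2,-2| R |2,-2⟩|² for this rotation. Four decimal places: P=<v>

P=0.0919

Axis–angle → zyz. n̂ = (sinθₙcosφₙ, sinθₙsinφₙ, cosθₙ) = (+0.670526, -0.009043, +0.741831), ω = 3.0873.
R = I cosω + sinω [n̂]ₓ + (1−cosω) n̂n̂ᵀ gives
  R = [-0.099978, -0.052374, +0.993610; +0.028138, -0.998363, -0.049793; +0.994592, +0.022980, +0.101288]
β = atan2(√(R₁₃²+R₂₃²), R₃₃) = 1.469334; α = atan2(R₂₃, R₁₃) mod 2π = 6.233114; γ = atan2(R₃₂, −R₃₁) mod 2π = 3.118492
Split into d^2_{-2,-2}(β=1.4693) × two z-phases.
c=cos(1.469334/2)=0.742054, s=sin(1.469334/2)=0.670340; N=√[1·24·1·24]=24.000000
k: max(0,(-2)−(-2))=0 … min(2+(-2),2−(-2))=0
  k=0: (−1)^0·24.0000/(24)·0.7421^4·0.6703^0 = +0.303209
d^2_{-2,-2}(1.4693) = +0.303209
|D^2_{-2,-2}|² = |d^2_{-2,-2}(β)|² = (+0.303209)² = 0.091936 (the z-rotation phases have unit modulus)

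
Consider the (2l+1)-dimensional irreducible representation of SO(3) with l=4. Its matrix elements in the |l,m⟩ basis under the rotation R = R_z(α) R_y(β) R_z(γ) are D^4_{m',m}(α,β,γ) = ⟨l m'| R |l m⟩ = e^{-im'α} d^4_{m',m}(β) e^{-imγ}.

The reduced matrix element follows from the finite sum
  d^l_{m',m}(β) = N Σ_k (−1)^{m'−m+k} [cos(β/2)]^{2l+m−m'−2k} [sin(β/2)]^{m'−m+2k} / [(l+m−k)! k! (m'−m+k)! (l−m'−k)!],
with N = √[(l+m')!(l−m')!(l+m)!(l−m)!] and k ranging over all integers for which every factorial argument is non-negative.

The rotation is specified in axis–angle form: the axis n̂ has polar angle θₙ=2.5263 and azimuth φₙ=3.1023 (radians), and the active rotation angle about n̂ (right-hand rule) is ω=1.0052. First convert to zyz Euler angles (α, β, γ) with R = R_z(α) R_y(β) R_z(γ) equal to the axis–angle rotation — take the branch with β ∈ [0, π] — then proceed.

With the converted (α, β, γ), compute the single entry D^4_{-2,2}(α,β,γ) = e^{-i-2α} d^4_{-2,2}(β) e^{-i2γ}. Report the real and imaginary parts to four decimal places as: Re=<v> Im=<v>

Re=0.0704 Im=-0.0112

Axis–angle → zyz. n̂ = (sinθₙcosφₙ, sinθₙsinφₙ, cosθₙ) = (-0.576752, +0.022674, -0.816605), ω = 1.0052.
R = I cosω + sinω [n̂]ₓ + (1−cosω) n̂n̂ᵀ gives
  R = [+0.690292, +0.683365, +0.237715; -0.695503, +0.536158, +0.478341; +0.199429, -0.495527, +0.845388]
β = atan2(√(R₁₃²+R₂₃²), R₃₃) = 0.563505; α = atan2(R₂₃, R₁₃) mod 2π = 1.109587; γ = atan2(R₃₂, −R₃₁) mod 2π = 4.329765
Split into d^4_{-2,2}(β=0.5635) × two z-phases.
Half-angle: c=0.960570, s=0.278039. N=√(2·720·720·2)=1440.000000
Admissible k: 4..6 (factorial args all ≥0)
  k=4: (−1)^0·1440.0000/(96)·0.9606^4·0.2780^4 = +0.076319
  k=5: (−1)^1·1440.0000/(120)·0.9606^2·0.2780^6 = -0.005115
  k=6: (−1)^2·1440.0000/(1440)·0.9606^0·0.2780^8 = +0.000036
d^4_{-2,2}(0.5635) = +0.076319 -0.005115 +0.000036 = +0.071239
Phases: e^{-i·(-2)·1.1096}=-0.603894+0.797065i, e^{-i·(2)·4.3298}=-0.721210-0.692716i ⇒ D=+0.070361-0.011151i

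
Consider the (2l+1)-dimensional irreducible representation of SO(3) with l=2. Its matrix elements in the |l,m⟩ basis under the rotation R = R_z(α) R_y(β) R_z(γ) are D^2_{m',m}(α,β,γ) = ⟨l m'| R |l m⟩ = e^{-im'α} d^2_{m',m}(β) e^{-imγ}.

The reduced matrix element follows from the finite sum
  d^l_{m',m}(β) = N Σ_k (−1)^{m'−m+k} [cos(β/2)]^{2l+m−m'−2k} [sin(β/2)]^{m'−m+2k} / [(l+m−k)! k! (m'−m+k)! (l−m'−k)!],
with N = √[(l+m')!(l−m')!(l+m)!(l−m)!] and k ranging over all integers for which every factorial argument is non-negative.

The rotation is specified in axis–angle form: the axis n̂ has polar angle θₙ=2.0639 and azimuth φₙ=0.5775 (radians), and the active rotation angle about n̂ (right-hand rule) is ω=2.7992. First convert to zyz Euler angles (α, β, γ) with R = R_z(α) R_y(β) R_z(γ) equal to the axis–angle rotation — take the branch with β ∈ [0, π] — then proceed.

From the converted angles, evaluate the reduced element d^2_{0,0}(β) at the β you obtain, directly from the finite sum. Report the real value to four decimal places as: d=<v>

Axis–angle → zyz. n̂ = (sinθₙcosφₙ, sinθₙsinφₙ, cosθₙ) = (+0.738018, +0.480893, -0.473362), ω = 2.7992.
R = I cosω + sinω [n̂]ₓ + (1−cosω) n̂n̂ᵀ gives
  R = [+0.115770, +0.848142, -0.516965; +0.530287, -0.492861, -0.689843; -0.839877, -0.194276, -0.506817]
β = atan2(√(R₁₃²+R₂₃²), R₃₃) = 2.102285; α = atan2(R₂₃, R₁₃) mod 2π = 4.069275; γ = atan2(R₃₂, −R₃₁) mod 2π = 6.055868
d^2_{0,0}(β=2.1023) via the finite sum:
With c≡cos(β/2)=0.496580 and s≡sin(β/2)=0.867991, N=[2·2·2·2]^{1/2}=4.000000
k∈{0,1,2} keeps every argument non-negative
  k=0: (−1)^0·4.0000/(4)·0.4966^4·0.8680^0 = +0.060807
  k=1: (−1)^1·4.0000/(1)·0.4966^2·0.8680^2 = -0.743136
  k=2: (−1)^2·4.0000/(4)·0.4966^0·0.8680^4 = +0.567624
d^2_{0,0}(2.1023) = +0.060807 -0.743136 +0.567624 = -0.114705

d=-0.1147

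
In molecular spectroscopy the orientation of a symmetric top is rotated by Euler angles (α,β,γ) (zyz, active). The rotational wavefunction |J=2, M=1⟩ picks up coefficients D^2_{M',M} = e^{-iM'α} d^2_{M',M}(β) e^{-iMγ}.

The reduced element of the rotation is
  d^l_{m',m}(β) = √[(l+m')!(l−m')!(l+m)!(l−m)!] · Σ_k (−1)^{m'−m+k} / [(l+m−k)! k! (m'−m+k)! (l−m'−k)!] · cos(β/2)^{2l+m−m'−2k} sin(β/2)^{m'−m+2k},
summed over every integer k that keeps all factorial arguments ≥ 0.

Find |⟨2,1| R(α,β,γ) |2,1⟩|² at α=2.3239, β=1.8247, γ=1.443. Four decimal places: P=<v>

P=0.3164

D^2_{1,1}(2.3239,1.8247,1.4430) = e^{-i·1·2.3239}·d^2_{1,1}(1.8247)·e^{-i·1·1.4430}. Compute d first:
Half-angle: c=0.611889, s=0.790944. N=√(6·1·6·1)=6.000000
k: max(0,(1)−(1))=0 … min(2+(1),2−(1))=1
  k=0: (−1)^0·6.0000/(6)·0.6119^4·0.7909^0 = +0.140181
  k=1: (−1)^1·6.0000/(2)·0.6119^2·0.7909^2 = -0.702680
d^2_{1,1}(1.8247) = +0.140181 -0.702680 = -0.562499
|D^2_{1,1}|² = |d^2_{1,1}(β)|² = (-0.562499)² = 0.316405 (the z-rotation phases have unit modulus)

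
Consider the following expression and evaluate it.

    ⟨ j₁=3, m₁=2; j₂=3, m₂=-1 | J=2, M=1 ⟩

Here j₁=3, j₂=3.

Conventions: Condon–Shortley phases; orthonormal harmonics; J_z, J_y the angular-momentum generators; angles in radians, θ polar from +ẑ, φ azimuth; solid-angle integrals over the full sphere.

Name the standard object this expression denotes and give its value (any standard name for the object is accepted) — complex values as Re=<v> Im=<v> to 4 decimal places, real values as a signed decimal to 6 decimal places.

Clebsch–Gordan coefficient, −√(5/28) ≈ -0.422577

This is a Clebsch–Gordan (vector-coupling) coefficient.
triangle: 4!×2!×2!/9! = 96/362880
(j±m)!: 5!×1!×2!×4!×3!×1! = 34560
prefactor² = (2J+1)×Δ×N² = 320/7
  k=0: +1/(0!×4!×1!×2!×1!×0!) = 1/48
  k=1: −1/(1!×3!×0!×1!×2!×1!) = -1/12
Σ = -1/16  ⇒  CG² = 320/7×(-1/16)² = 5/28
CG = −√(5/28) = -0.422577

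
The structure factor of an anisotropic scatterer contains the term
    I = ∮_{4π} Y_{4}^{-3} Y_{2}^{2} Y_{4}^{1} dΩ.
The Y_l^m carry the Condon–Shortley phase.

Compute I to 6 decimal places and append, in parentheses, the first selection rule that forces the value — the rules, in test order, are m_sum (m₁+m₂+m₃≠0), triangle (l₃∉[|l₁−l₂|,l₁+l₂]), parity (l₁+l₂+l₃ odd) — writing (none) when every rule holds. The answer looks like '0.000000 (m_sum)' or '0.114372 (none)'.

0.159270 (none)

m-sum 0 ✓  L=10 even ✓  2≤4≤6 ✓
Π(2lᵢ+1) = 9×5×9 = 405
triangle coeff Δ(4,2,4) = 1/13860
Σ_t [0,2]: t=0:+1/192 t=1:−1/36 t=2:+1/192 = -5/288
(3j)²=20/693 [(4 2 4; 0 0 0)], sign=-1
Σ_t [2,2]: t=2:+1/480 = 1/480
(3j)²=3/110 [(4 2 4; -3 2 1)], sign=-1
⇒ 4πI² = 270/847
I = (+1)√(270/847/(4π)) = 0.15927046
No selection rule forces the value: the integral is nonzero (none).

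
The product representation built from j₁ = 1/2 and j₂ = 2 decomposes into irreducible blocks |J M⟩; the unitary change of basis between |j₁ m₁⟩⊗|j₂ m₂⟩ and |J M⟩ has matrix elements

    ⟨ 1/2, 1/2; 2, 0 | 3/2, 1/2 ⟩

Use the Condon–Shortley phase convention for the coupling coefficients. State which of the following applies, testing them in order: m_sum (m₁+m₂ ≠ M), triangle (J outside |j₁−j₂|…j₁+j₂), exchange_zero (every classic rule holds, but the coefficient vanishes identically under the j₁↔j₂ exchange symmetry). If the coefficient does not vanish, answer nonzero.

m-sum: m₁+m₂ = 1/2+0 = 1/2, M = 1/2  ✓
triangle: |j₁−j₂| = 3/2 ≤ J = 3/2 ≤ j₁+j₂ = 5/2  ✓
exchange: j₁≠j₂ or m₁≠m₂ — the exchange symmetry imposes no constraint here
value check: CG = +√(2/5) = +0.632456 ≠ 0

nonzero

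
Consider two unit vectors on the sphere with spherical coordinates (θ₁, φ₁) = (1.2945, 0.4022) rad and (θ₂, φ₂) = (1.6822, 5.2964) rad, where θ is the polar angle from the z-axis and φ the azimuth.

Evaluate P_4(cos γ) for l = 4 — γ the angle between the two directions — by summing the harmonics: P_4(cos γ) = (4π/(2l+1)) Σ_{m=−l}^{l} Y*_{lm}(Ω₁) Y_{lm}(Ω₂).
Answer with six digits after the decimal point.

0.300607

Summing Y*_{l m}(θ₁,φ₁)·Y_{l m}(θ₂,φ₂) over m ∈ [−4, 4]; prefactor 4π/(2·4+1) = 1.396263:
  term(m=-4) = (0.122249, -0.108798)   from Y*(Ω₁)=(-0.014404, 0.378846), Y(Ω₂)=(-0.299019, -0.311319)
  term(m=-3) = (0.021544, 0.035502)   from Y*(Ω₁)=(0.108303, 0.284110), Y(Ω₂)=(0.134344, -0.024618)
  term(m=-2) = (-0.041842, 0.015923)   from Y*(Ω₁)=(-0.102879, -0.106865), Y(Ω₂)=(0.118299, -0.277653)
  term(m=-1) = (-0.008475, -0.046101)   from Y*(Ω₁)=(-0.283243, -0.120488), Y(Ω₂)=(0.083965, 0.127044)
  term(m=+0) = (0.028342, 0.000000)   from Y*(Ω₁)=(0.101694, -0.000000), Y(Ω₂)=(0.278698, 0.000000)
  term(m=+1) = (-0.008475, 0.046101)   from Y*(Ω₁)=(0.283243, -0.120488), Y(Ω₂)=(-0.083965, 0.127044)
  term(m=+2) = (-0.041842, -0.015923)   from Y*(Ω₁)=(-0.102879, 0.106865), Y(Ω₂)=(0.118299, 0.277653)
  term(m=+3) = (0.021544, -0.035502)   from Y*(Ω₁)=(-0.108303, 0.284110), Y(Ω₂)=(-0.134344, -0.024618)
  term(m=+4) = (0.122249, 0.108798)   from Y*(Ω₁)=(-0.014404, -0.378846), Y(Ω₂)=(-0.299019, 0.311319)
Σ over m = (0.215294, 0.000000); ×(4π/9) → (0.300607, 0.000000). Real part: 0.300607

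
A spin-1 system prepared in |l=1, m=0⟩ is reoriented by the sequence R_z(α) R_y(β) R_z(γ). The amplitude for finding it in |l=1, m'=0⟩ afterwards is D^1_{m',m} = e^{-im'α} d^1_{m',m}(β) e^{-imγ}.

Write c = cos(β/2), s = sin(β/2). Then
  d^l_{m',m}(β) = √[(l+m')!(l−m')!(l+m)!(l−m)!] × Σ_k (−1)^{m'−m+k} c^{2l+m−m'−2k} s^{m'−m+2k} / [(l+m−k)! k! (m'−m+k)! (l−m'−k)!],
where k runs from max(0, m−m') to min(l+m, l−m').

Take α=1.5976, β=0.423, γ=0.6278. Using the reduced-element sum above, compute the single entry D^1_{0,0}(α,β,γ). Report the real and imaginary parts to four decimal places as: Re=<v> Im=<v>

Re=0.9119 Im=0.0000

Split into d^1_{0,0}(β=0.4230) × two z-phases.
c=cos(0.423000/2)=0.977717, s=sin(0.423000/2)=0.209927; N=√[1·1·1·1]=1.000000
Admissible k: 0..1 (factorial args all ≥0)
  k=0: (−1)^0·1.0000/(1)·0.9777^2·0.2099^0 = +0.955931
  k=1: (−1)^1·1.0000/(1)·0.9777^0·0.2099^2 = -0.044069
d^1_{0,0}(0.4230) = +0.955931 -0.044069 = +0.911862
D = (+1.000000+0.000000i)·(+0.911862)·(+1.000000+0.000000i) = +0.911862+0.000000i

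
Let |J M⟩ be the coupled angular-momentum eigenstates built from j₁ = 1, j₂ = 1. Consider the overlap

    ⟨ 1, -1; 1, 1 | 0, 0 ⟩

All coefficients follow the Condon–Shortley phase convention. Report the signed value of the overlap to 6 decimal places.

√[1·2!0!0!/3! · 0!2!2!0!0!0!] = √(4/3)
  +(−1)^2/∏(2,0,0,0,0,0)! = 1/2  (running 1/2)
⟨..|..⟩ = √(4/3)·(1/2) = +0.577350

+√(1/3) = +0.577350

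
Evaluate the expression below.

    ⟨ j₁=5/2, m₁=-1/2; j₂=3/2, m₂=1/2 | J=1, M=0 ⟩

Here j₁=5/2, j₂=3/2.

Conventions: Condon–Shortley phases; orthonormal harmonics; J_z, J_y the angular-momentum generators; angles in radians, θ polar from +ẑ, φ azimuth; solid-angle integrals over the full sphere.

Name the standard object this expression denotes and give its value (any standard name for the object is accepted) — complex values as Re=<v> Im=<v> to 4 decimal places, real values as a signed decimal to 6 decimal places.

Clebsch–Gordan coefficient, +√(3/10) ≈ +0.547723

This is a Clebsch–Gordan (vector-coupling) coefficient.
j₁+j₂−J=3  J+j₁−j₂=2  J−j₁+j₂=0  j₁+j₂+J+1=6
(j₁±m₁, j₂±m₂, J±M) = (2,3,2,1,1,1)
P² = 6/5
sum k=2..2:
  [2] +1/2 = 1/2
S = 1/2
C² = P²·S² = 3/10 ; C = +0.547723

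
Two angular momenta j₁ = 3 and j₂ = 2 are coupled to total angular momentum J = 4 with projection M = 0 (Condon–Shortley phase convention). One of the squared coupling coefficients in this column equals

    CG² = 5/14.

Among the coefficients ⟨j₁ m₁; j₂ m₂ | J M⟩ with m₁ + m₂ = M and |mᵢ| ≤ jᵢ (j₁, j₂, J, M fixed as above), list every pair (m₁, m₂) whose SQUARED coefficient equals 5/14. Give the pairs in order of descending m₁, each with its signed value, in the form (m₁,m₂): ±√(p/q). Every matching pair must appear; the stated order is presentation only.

Admissible pairs with m₁+m₂ = M = 0: (-2,2), (-1,1), (0,0), (1,-1), (2,-2)
  (m₁,m₂)=(2,-2): CG² = 1/7, CG = +√(1/7)
  (m₁,m₂)=(1,-1): CG² = 5/14, CG = +√(5/14)   ← matches the target
  (m₁,m₂)=(0,0): CG² = 0/1, CG = 0
  (m₁,m₂)=(-1,1): CG² = 5/14, CG = −√(5/14)   ← matches the target
  (m₁,m₂)=(-2,2): CG² = 1/7, CG = −√(1/7)
Pairs with CG² = 5/14: (1,-1): +√(5/14); (-1,1): −√(5/14)

(1,-1): +√(5/14); (-1,1): −√(5/14)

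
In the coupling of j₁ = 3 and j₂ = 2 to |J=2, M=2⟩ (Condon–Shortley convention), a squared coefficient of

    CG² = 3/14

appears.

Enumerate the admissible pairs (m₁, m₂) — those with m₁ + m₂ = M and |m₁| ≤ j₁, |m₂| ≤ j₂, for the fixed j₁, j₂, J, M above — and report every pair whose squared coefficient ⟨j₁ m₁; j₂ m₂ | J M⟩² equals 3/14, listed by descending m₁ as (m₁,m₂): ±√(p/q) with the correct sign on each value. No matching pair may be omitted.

(1,1): +√(3/14)

Admissible pairs with m₁+m₂ = M = 2: (0,2), (1,1), (2,0), (3,-1)
  (m₁,m₂)=(3,-1): CG² = 5/14, CG = +√(5/14)
  (m₁,m₂)=(2,0): CG² = 5/14, CG = −√(5/14)
  (m₁,m₂)=(1,1): CG² = 3/14, CG = +√(3/14)   ← matches the target
  (m₁,m₂)=(0,2): CG² = 1/14, CG = −√(1/14)
Pairs with CG² = 3/14: (1,1): +√(3/14)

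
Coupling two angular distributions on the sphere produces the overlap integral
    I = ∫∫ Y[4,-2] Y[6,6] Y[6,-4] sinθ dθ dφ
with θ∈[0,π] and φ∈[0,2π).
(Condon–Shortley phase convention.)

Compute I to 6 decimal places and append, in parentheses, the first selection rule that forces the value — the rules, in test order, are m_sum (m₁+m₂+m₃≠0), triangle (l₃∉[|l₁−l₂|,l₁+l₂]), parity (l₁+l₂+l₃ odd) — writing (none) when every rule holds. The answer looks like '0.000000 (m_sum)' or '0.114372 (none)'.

m-sum 0 ✓  L=16 even ✓  2≤6≤10 ✓
Π(2lᵢ+1) = 9×13×13 = 1521
triangle coeff Δ(4,6,6) = 1/15315300
Σ_t [0,4]: t=0:+1/829440 t=1:−1/25920 t=2:+1/9216 t=3:−1/25920 t=4:+1/829440 = 7/207360
(3j)²=28/2431 [(4 6 6; 0 0 0)], sign=+1
Σ_t [4,4]: t=4:+1/3870720 = 1/3870720
(3j)²=135/6188 [(4 6 6; -2 6 -4)], sign=+1
⇒ 4πI² = 1215/3179
I = (+1)√(1215/3179/(4π)) = 0.17439657
No selection rule forces the value: the integral is nonzero (none).

0.174397 (none)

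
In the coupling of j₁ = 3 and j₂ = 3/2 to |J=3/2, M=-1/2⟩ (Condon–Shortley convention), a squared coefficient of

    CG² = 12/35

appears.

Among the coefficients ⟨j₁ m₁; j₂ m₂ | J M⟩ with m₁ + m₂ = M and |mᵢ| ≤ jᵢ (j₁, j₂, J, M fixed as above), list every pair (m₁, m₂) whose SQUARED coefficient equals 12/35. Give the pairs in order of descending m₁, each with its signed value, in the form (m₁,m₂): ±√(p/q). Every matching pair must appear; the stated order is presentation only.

Admissible pairs with m₁+m₂ = M = -1/2: (-2,3/2), (-1,1/2), (0,-1/2), (1,-3/2)
  (m₁,m₂)=(1,-3/2): CG² = 4/35, CG = +√(4/35)
  (m₁,m₂)=(0,-1/2): CG² = 9/35, CG = −√(9/35)
  (m₁,m₂)=(-1,1/2): CG² = 12/35, CG = +√(12/35)   ← matches the target
  (m₁,m₂)=(-2,3/2): CG² = 2/7, CG = −√(2/7)
Pairs with CG² = 12/35: (-1,1/2): +√(12/35)

(-1,1/2): +√(12/35)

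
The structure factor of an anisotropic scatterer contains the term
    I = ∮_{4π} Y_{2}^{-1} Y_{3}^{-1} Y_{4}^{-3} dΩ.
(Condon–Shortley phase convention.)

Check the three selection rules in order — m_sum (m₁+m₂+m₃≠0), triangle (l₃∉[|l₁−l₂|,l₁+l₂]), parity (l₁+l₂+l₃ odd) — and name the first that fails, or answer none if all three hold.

azimuthal sum: -1 − 1 − 3 = -5  ✗
1 ≤ 4 ≤ 5 (triangle on l)
L = 2 + 3 + 4 = 9 (odd)

m_sum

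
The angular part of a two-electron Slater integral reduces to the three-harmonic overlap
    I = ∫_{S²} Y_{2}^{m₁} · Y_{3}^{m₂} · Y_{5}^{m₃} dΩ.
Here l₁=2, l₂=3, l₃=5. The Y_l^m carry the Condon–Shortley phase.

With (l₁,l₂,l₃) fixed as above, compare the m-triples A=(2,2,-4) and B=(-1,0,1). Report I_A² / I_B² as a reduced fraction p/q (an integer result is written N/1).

63/40

Shared (l₁,l₂,l₃)=(2,3,5): N and (l;000)² cancel in I_A²/I_B².
A: Δ = 0!·4!·6!/11! = 1/2310; Racah Σ t=0..0: t=0:+1/2880 = 1/2880; ⇒ 3j(2 3 5; 2 2 -4)² = 3/55, sgn -1
B: Δ = 0!·4!·6!/11! = 1/2310; Racah Σ t=0..0: t=0:+1/216 = 1/216; ⇒ 3j(2 3 5; -1 0 1)² = 8/231, sgn +1
I_A²/I_B² = (3/55)/(8/231) = 63/40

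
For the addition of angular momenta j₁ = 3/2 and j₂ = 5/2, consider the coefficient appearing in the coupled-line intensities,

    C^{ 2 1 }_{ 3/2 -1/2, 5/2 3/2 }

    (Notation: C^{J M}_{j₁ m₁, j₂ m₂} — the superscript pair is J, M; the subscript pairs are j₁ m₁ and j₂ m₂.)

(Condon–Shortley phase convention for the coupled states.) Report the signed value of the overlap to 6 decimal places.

+0.154303  (= +√(1/42))

√[5·2!1!3!/7! · 1!2!4!1!3!1!] = √(24/7)
  +(−1)^1/∏(1,1,1,3,0,0)! = -1/6  (running -1/6)
  +(−1)^2/∏(2,0,0,2,1,1)! = 1/4  (running 1/12)
⟨..|..⟩ = √(24/7)·(1/12) = +0.154303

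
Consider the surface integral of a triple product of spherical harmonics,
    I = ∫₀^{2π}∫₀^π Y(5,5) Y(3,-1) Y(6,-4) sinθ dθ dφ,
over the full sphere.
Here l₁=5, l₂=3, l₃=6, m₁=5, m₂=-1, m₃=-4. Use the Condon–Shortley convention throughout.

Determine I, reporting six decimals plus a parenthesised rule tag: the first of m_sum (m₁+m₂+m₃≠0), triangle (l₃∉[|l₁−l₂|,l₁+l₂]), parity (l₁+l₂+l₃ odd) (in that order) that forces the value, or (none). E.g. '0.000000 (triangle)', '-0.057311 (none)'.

Rules hold: Σm=0, L=14 even, 2≤6≤8.
N = 11·7·13 = 1001
Δ = 2!·8!·4!/15! = 1/675675
Racah Σ t=0..2: t=0:+1/8640 t=1:−1/2304 t=2:+1/8640 = -7/34560
⇒ 3j(5 3 6; 0 0 0)² = 7/429, sgn -1
Racah Σ t=0..0: t=0:+1/322560 = 1/322560
⇒ 3j(5 3 6; 5 -1 -4)² = 18/1001, sgn +1
4πI² = N·(3j₀)²·(3jₘ)² = 42/143
I = -1·√(0.293706/4π) = -0.15288036
No selection rule forces the value: the integral is nonzero (none).

-0.152880 (none)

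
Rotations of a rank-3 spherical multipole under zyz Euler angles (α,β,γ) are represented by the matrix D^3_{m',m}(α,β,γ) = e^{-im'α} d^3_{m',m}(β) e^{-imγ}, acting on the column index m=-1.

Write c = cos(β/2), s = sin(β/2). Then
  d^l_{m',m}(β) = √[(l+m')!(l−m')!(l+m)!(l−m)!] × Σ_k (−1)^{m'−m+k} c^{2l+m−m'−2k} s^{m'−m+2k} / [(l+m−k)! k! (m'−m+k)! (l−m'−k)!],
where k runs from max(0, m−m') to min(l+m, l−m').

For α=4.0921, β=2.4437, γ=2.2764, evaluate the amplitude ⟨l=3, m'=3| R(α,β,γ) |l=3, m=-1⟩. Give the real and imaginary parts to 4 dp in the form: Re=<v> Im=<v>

Re=-0.2963 Im=0.1921

D^3_{3,-1}(4.0921,2.4437,2.2764) = e^{-i·3·4.0921}·d^3_{3,-1}(2.4437)·e^{-i·-1·2.2764}. Compute d first:
c=cos(2.443700/2)=0.341908, s=sin(2.443700/2)=0.939733; N=√[720·1·2·24]=185.903201
The bounds max(0,m−m')=0 and min(l+m,l−m')=0 give 1 term
  k=0: (−1)^4·185.9032/(48)·0.3419^2·0.9397^4 = +0.353088
d^3_{3,-1}(2.4437) = +0.353088
Attach z-rotation phases: D = e^{-i(3)(4.0921)}·(+0.353088)·e^{-i(-1)(2.2764)} = -0.296285+0.192058i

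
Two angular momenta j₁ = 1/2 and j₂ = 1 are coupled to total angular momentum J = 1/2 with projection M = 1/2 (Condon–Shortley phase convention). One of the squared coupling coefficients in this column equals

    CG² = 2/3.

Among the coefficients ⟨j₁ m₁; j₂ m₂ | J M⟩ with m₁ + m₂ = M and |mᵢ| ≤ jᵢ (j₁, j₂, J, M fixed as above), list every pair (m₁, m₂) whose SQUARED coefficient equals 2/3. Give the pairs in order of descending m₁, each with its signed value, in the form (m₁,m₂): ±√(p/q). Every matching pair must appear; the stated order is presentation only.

Admissible pairs with m₁+m₂ = M = 1/2: (-1/2,1), (1/2,0)
  (m₁,m₂)=(1/2,0): CG² = 1/3, CG = +√(1/3)
  (m₁,m₂)=(-1/2,1): CG² = 2/3, CG = −√(2/3)   ← matches the target
Pairs with CG² = 2/3: (-1/2,1): −√(2/3)

(-1/2,1): −√(2/3)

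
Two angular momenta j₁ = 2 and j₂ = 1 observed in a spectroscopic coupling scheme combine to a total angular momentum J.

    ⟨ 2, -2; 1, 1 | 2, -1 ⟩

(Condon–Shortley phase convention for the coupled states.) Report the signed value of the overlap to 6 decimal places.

j₁+j₂−J=1  J+j₁−j₂=3  J−j₁+j₂=1  j₁+j₂+J+1=6
(j₁±m₁, j₂±m₂, J±M) = (0,4,2,0,1,3)
P² = 12
sum k=1..1:
  [1] −1/6 = -1/6
S = -1/6
C² = P²·S² = 1/3 ; C = -0.577350

-0.577350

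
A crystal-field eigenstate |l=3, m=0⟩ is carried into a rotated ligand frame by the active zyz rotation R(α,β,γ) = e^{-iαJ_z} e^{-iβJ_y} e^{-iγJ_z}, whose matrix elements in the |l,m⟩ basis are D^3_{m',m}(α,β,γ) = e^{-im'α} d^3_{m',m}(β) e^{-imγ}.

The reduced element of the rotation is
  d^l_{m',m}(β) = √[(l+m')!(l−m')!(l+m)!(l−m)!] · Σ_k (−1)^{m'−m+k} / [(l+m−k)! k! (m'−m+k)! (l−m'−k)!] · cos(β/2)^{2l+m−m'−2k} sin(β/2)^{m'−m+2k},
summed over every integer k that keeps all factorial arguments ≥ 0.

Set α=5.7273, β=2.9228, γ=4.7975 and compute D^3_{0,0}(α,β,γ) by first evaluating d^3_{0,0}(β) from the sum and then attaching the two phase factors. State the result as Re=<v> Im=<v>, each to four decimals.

First d^3_{0,0}(β=2.9228), then the phase factors e^{-i(0)α} and e^{-i(0)γ}:
c=cos(2.922800/2)=0.109178, s=sin(2.922800/2)=0.994022; N=√[6·6·6·6]=36.000000
The bounds max(0,m−m')=0 and min(l+m,l−m')=3 give 4 terms
  k=0: (−1)^0·36.0000/(36)·0.1092^6·0.9940^0 = +0.000002
  k=1: (−1)^1·36.0000/(4)·0.1092^4·0.9940^2 = -0.001264
  k=2: (−1)^2·36.0000/(4)·0.1092^2·0.9940^4 = +0.104737
  k=3: (−1)^3·36.0000/(36)·0.1092^0·0.9940^6 = -0.964665
d^3_{0,0}(2.9228) = +0.000002 -0.001264 +0.104737 -0.964665 = -0.861190
Attach z-rotation phases: D = e^{-i(0)(5.7273)}·(-0.861190)·e^{-i(0)(4.7975)} = -0.861190+0.000000i

Re=-0.8612 Im=0.0000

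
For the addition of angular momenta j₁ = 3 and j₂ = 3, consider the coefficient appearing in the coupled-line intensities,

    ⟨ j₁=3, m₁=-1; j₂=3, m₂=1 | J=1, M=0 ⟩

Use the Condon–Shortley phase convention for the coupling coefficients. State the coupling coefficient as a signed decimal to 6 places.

−√(1/28) ≈ -0.188982

√[3·5!1!1!/8! · 2!4!4!2!1!1!] = √(144/7)
  +(−1)^3/∏(3,2,1,1,0,0)! = -1/12  (running -1/12)
  +(−1)^4/∏(4,1,0,0,1,1)! = 1/24  (running -1/24)
⟨..|..⟩ = √(144/7)·(-1/24) = -0.188982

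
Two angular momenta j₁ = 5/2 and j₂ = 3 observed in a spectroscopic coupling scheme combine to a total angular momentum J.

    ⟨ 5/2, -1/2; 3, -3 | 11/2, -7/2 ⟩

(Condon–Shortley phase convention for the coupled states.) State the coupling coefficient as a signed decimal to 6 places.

+√(2/11) = +0.426401

triangle: 0!*5!*6!/12! = 86400/479001600
(j±m)!: 2!*3!*0!*6!*2!*9! = 6270566400
prefactor² = (2J+1)*Δ*N² = 149299200/11
  k=0: +1/(0!*0!*3!*0!*2!*6!) = 1/8640
Σ = 1/8640  ⇒  CG² = 149299200/11*(1/8640)² = 2/11
CG = +√(2/11) = +0.426401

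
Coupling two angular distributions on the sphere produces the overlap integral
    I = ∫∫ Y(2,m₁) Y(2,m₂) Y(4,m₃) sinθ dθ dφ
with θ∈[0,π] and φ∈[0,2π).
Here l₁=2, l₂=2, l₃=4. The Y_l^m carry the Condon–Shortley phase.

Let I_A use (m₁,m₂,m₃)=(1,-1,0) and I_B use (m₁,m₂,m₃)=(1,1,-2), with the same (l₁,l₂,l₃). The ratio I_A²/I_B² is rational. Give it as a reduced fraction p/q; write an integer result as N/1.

l's match ⇒ only the (l;m) 3-j factors differ between A and B.
A: triangle coeff Δ(2,2,4) = 1/630; Σ_t [0,0]: t=0:+1/36 = 1/36; (3j)²=8/315 [(2 2 4; 1 -1 0)], sign=+1
B: triangle coeff Δ(2,2,4) = 1/630; Σ_t [0,0]: t=0:+1/36 = 1/36; (3j)²=4/63 [(2 2 4; 1 1 -2)], sign=+1
I_A²/I_B² = (8/315)/(4/63) = 2/5

2/5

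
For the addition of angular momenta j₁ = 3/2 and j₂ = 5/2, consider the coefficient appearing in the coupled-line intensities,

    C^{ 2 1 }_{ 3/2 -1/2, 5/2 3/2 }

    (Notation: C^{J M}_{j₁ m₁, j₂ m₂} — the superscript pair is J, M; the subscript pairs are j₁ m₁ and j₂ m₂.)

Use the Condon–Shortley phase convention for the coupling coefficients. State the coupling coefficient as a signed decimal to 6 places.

triangle: 2!*1!*3!/7! = 12/5040
(j±m)!: 1!*2!*4!*1!*3!*1! = 288
prefactor² = (2J+1)*Δ*N² = 24/7
  k=1: −1/(1!*1!*1!*3!*0!*0!) = -1/6
  k=2: +1/(2!*0!*0!*2!*1!*1!) = 1/4
Σ = 1/12  ⇒  CG² = 24/7*(1/12)² = 1/42
CG = +√(1/42) = +0.154303

+0.154303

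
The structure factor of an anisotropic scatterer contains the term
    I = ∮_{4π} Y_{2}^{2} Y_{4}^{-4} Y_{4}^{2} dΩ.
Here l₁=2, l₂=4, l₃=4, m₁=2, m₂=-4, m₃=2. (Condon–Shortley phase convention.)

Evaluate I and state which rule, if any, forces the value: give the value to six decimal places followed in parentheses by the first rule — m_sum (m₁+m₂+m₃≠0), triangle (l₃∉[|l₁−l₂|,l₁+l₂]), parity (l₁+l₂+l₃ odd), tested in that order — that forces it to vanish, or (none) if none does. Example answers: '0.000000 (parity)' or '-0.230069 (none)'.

Checks pass: Σm=0; 10 even; l₃=4∈[2,6].
(2·2+1)(2·4+1)(2·4+1) = 405
Δ: 2! 2! 6! / 11! → 1/13860
sum: t=0:+1/192 t=1:−1/36 t=2:+1/192 = -5/288
3j²(2 4 4; 0 0 0) = Δ·Π!·Σ² = 20/693  (sign -1)
sum: t=0:+1/2880 = 1/2880
3j²(2 4 4; 2 -4 2) = Δ·Π!·Σ² = 2/165  (sign +1)
combine: 4πI² = 405·20/693·2/165 = 120/847
take √, sign -1: I = -0.10618031
No selection rule forces the value: the integral is nonzero (none).

-0.106180 (none)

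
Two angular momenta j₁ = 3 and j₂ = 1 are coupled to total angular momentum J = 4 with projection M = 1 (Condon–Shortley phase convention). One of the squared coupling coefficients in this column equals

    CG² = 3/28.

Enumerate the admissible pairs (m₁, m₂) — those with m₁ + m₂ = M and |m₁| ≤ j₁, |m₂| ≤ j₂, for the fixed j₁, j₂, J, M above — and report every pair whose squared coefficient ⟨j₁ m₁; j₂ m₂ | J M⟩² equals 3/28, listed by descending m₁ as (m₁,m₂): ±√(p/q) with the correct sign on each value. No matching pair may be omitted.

(2,-1): +√(3/28)

Admissible pairs with m₁+m₂ = M = 1: (0,1), (1,0), (2,-1)
  (m₁,m₂)=(2,-1): CG² = 3/28, CG = +√(3/28)   ← matches the target
  (m₁,m₂)=(1,0): CG² = 15/28, CG = +√(15/28)
  (m₁,m₂)=(0,1): CG² = 5/14, CG = +√(5/14)
Pairs with CG² = 3/28: (2,-1): +√(3/28)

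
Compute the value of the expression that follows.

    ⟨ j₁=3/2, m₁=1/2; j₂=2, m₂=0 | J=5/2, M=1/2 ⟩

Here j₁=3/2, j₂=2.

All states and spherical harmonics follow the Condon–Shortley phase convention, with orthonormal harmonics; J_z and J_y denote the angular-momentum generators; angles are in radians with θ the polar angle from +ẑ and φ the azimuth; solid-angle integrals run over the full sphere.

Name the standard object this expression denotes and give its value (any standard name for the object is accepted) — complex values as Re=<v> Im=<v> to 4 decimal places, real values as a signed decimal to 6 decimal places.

Clebsch–Gordan coefficient, +√(3/35) ≈ +0.292770

This is a Clebsch–Gordan (vector-coupling) coefficient.
√[6·1!2!3!/7! · 2!1!2!2!3!2!] = √(48/35)
  +(−1)^0/∏(0,1,1,2,1,1)! = 1/2  (running 1/2)
  +(−1)^1/∏(1,0,0,1,2,2)! = -1/4  (running 1/4)
⟨..|..⟩ = √(48/35)·(1/4) = +0.292770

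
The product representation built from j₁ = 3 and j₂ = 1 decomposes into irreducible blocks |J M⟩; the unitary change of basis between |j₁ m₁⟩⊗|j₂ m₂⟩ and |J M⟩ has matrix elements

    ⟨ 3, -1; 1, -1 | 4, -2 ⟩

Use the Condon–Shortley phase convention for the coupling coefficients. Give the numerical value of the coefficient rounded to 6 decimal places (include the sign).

triangle: 0!×6!×2!/9! = 1440/362880
(j±m)!: 2!×4!×0!×2!×2!×6! = 138240
prefactor² = (2J+1)×Δ×N² = 34560/7
  k=0: +1/(0!×0!×4!×0!×2!×2!) = 1/96
Σ = 1/96  ⇒  CG² = 34560/7×(1/96)² = 15/28
CG = +√(15/28) = +0.731925

+0.731925  (= +√(15/28))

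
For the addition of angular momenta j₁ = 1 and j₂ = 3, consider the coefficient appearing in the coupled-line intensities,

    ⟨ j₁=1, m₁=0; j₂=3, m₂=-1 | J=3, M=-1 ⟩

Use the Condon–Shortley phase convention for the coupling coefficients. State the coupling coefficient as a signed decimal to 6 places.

triangle: 1!×1!×5!/8! = 120/40320
(j±m)!: 1!×1!×2!×4!×2!×4! = 2304
prefactor² = (2J+1)×Δ×N² = 48
  k=0: +1/(0!×1!×1!×2!×0!×3!) = 1/12
  k=1: −1/(1!×0!×0!×1!×1!×4!) = -1/24
Σ = 1/24  ⇒  CG² = 48×(1/24)² = 1/12
CG = +√(1/12) = +0.288675

+0.288675  (= +√(1/12))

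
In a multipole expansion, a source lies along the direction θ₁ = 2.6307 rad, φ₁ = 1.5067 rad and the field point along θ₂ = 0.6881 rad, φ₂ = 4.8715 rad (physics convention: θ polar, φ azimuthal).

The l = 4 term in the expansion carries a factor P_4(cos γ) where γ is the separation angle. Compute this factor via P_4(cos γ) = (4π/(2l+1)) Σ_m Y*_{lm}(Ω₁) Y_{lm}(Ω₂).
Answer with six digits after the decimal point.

0.778425

Addition theorem: P_4(cos γ) = (4π/9) Σ_m Y*_{lm}(Ω₁) Y_{lm}(Ω₂), m = −4…4:
  m=-4: (0.02447 - 0.00641j) × (0.05789 - 0.04278j) = 0.00114 - 0.00142j  (running Σ = 0.00114 - 0.00142j)
  m=-3: (0.02439 + 0.12528j) × (-0.11377 - 0.21996j) = 0.02478 - 0.01962j  (running Σ = 0.02592 - 0.02104j)
  m=-2: (-0.34318 + 0.04424j) × (-0.40709 + 0.13410j) = 0.13377 - 0.06403j  (running Σ = 0.15970 - 0.08507j)
  m=-1: (-0.03007 - 0.46847j) × (0.04327 + 0.26966j) = 0.12503 - 0.02838j  (running Σ = 0.28472 - 0.11345j)
  m=0: (0.04627 + 0.00000j) × (-0.25805 + 0.00000j) = -0.01194 + 0.00000j  (running Σ = 0.27278 - 0.11345j)
  m=1: (0.03007 - 0.46847j) × (-0.04327 + 0.26966j) = 0.12503 + 0.02838j  (running Σ = 0.39781 - 0.08507j)
  m=2: (-0.34318 - 0.04424j) × (-0.40709 - 0.13410j) = 0.13377 + 0.06403j  (running Σ = 0.53158 - 0.02104j)
  m=3: (-0.02439 + 0.12528j) × (0.11377 - 0.21996j) = 0.02478 + 0.01962j  (running Σ = 0.55636 - 0.00142j)
  m=4: (0.02447 + 0.00641j) × (0.05789 + 0.04278j) = 0.00114 + 0.00142j  (running Σ = 0.55751 + 0.00000j)
Accumulated sum 0.55751 + 0.00000j; after 4π/(2l+1) scaling, 0.77843 + 0.00000j ⇒ P_4 = 0.778425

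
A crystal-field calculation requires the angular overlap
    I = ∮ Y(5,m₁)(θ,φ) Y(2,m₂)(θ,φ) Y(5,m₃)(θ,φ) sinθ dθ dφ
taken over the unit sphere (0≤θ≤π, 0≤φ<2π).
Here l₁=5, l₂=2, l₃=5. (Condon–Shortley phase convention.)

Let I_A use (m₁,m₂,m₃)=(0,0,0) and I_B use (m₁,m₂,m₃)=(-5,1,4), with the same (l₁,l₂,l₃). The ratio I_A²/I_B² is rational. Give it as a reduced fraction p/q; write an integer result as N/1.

Same 5,2,5: normalisation and zero-m 3j drop out of the ratio.
A: Δ: 2! 8! 2! / 13! → 1/38610; sum: t=0:+1/2880 t=1:−1/576 t=2:+1/2880 = -1/960; 3j²(5 2 5; 0 0 0) = Δ·Π!·Σ² = 10/429  (sign +1)
B: Δ: 2! 8! 2! / 13! → 1/38610; sum: t=2:+1/80640 = 1/80640; 3j²(5 2 5; -5 1 4) = Δ·Π!·Σ² = 9/286  (sign -1)
I_A²/I_B² = (10/429)/(9/286) = 20/27

20/27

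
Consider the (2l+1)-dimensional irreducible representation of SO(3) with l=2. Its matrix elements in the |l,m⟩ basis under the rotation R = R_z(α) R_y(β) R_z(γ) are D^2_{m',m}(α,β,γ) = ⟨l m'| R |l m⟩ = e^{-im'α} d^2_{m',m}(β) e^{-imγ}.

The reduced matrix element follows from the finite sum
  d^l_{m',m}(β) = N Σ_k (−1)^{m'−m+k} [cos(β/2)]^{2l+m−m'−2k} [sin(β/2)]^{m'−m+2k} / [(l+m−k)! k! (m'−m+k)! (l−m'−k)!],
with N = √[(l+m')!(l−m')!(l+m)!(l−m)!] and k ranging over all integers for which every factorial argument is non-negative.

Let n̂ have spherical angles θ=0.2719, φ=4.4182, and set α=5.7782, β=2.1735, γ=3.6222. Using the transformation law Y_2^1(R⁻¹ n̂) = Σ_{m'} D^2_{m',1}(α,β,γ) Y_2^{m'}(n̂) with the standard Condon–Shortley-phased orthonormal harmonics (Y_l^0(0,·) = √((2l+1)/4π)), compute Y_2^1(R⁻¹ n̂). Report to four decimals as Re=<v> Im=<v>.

Re=0.3294 Im=-0.0574

Need the full column D^2_{m',1} for m'=−2..2 at α=5.7782, β=2.1735, γ=3.6222.
cos(β/2)=0.465364, sin(β/2)=0.885119
d^2_{-2,1}: single k=3 term ⇒ +0.645399;  D = -0.051717+0.643324i
d^2_{-1,1}: k∈[2..3] ⇒ +0.508992 -0.613772 = -0.104780;  D = +0.057877-0.087344i
d^2_{0,1}: k∈[1..2] ⇒ +0.218503 -0.790449 = -0.571947;  D = +0.507153-0.264421i
d^2_{1,1}: k∈[0..1] ⇒ +0.046900 -0.508992 = -0.462092;  D = +0.461955+0.011264i
d^2_{2,1}: single k=0 term ⇒ -0.178407;  D = +0.153988+0.090093i
Y_2^{m'}(θ=0.2719,φ=4.4182) and Σ D·Y over m':
  (-0.0517+0.6433i)·(-0.0232-0.0155i)  (+0.0579-0.0873i)·(-0.0580+0.1913i)  (+0.5072-0.2644i)·(+0.5625+0.0000i)  (+0.4620+0.0113i)·(+0.0580+0.1913i)  (+0.1540+0.0901i)·(-0.0232+0.0155i)
Y_2^1(R⁻¹ n̂) = +0.329447-0.057422i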